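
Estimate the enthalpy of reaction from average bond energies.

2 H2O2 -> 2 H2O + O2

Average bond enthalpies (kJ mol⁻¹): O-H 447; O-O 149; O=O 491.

ΔH ≈ −193 kJ

Bonds broken (reactants):
  O-H: 4 × 447 = 1788
  O-O: 2 × 149 = 298
  Σ(broken) = 2086 kJ
Bonds formed (products):
  O-H: 4 × 447 = 1788
  O=O: 1 × 491 = 491
  Σ(formed) = 2279 kJ
ΔH = Σ(broken) − Σ(formed) = 2086 − 2279 = −193 kJ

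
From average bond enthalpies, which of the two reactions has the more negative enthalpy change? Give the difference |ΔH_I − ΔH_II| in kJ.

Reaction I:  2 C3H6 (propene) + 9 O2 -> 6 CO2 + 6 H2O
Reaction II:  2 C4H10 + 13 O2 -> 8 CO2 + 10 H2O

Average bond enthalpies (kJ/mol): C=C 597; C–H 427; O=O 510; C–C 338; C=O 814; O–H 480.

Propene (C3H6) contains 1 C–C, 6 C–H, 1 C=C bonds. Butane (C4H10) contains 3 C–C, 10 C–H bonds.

Reaction II, by 1482 kJ

Reaction I:
  Bonds broken (reactants):
    C–C: 2 × 338 = 676
    C–H: 12 × 427 = 5124
    C=C: 2 × 597 = 1194
    O=O: 9 × 510 = 4590
    Σ(broken) = 11584 kJ
  Bonds formed (products):
    C=O: 12 × 814 = 9768
    O–H: 12 × 480 = 5760
    Σ(formed) = 15528 kJ
  ΔH_I = 11584 − 15528 = −3944 kJ
Reaction II:
  Bonds broken (reactants):
    C–C: 6 × 338 = 2028
    C–H: 20 × 427 = 8540
    O=O: 13 × 510 = 6630
    Σ(broken) = 17198 kJ
  Bonds formed (products):
    C=O: 16 × 814 = 13024
    O–H: 20 × 480 = 9600
    Σ(formed) = 22624 kJ
  ΔH_II = 17198 − 22624 = −5426 kJ
ΔH_I − ΔH_II = +1482 kJ, so reaction II has the more negative ΔH; |ΔH_I − ΔH_II| = 1482 kJ.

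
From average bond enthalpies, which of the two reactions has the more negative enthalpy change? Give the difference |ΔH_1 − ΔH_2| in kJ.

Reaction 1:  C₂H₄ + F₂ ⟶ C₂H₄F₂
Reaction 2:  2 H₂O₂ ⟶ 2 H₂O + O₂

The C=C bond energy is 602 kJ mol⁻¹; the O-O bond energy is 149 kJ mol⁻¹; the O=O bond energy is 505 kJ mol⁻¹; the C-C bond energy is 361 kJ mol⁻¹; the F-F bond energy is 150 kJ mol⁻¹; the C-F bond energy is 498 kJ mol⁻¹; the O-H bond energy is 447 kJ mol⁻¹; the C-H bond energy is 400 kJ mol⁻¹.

Reaction 1, by 398 kJ

Reaction 1:
  Bonds broken (reactants):
    C-H: 4 × 400 = 1600
    C=C: 1 × 602 = 602
    F-F: 1 × 150 = 150
    Σ(broken) = 2352 kJ
  Bonds formed (products):
    C-C: 1 × 361 = 361
    C-F: 2 × 498 = 996
    C-H: 4 × 400 = 1600
    Σ(formed) = 2957 kJ
  ΔH_1 = 2352 − 2957 = −605 kJ
Reaction 2:
  Bonds broken (reactants):
    O-H: 4 × 447 = 1788
    O-O: 2 × 149 = 298
    Σ(broken) = 2086 kJ
  Bonds formed (products):
    O-H: 4 × 447 = 1788
    O=O: 1 × 505 = 505
    Σ(formed) = 2293 kJ
  ΔH_2 = 2086 − 2293 = −207 kJ
ΔH_1 − ΔH_2 = −398 kJ, so reaction 1 has the more negative ΔH; |ΔH_1 − ΔH_2| = 398 kJ.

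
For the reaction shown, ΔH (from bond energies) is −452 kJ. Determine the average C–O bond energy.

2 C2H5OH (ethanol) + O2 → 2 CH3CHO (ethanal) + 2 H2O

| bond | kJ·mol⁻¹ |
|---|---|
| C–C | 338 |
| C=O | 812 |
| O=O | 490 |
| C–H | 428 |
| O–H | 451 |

Let D be the C–O bond energy.
Σ(broken) = 2×338 + 10×428 + 2×D + 2×451 + 1×490 = 6348 + 2D
Σ(formed) = 2×338 + 8×428 + 2×812 + 4×451 = 7528
ΔH = Σ(broken) − Σ(formed) = (6348 + 2D) − (7528) = −1180 + 2D
Setting this equal to −452 kJ gives 2D = 728, so D = 364 kJ/mol.

D(C–O) ≈ 364 kJ/mol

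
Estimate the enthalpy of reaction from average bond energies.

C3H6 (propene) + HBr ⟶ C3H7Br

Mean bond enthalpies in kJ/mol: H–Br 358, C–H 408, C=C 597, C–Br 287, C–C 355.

ΔH ≈ −95 kJ

Bonds broken (reactants):
  C–C: 1 × 355 = 355
  C–H: 6 × 408 = 2448
  C=C: 1 × 597 = 597
  H–Br: 1 × 358 = 358
  Σ(broken) = 3758 kJ
Bonds formed (products):
  C–Br: 1 × 287 = 287
  C–C: 2 × 355 = 710
  C–H: 7 × 408 = 2856
  Σ(formed) = 3853 kJ
ΔH = Σ(broken) − Σ(formed) = 3758 − 3853 = −95 kJ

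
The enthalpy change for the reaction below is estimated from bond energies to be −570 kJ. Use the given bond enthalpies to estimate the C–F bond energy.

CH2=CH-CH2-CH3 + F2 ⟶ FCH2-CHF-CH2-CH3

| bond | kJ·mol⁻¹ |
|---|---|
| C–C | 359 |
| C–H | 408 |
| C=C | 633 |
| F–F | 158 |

D(C–F) ≈ 501 kJ/mol

Let D be the C–F bond energy.
Σ(broken) = 2×359 + 8×408 + 1×633 + 1×158 = 4773
Σ(formed) = 3×359 + 2×D + 8×408 = 4341 + 2D
ΔH = Σ(broken) − Σ(formed) = (4773) − (4341 + 2D) = +432 − 2D
Setting this equal to −570 kJ gives 2D = 1002, so D = 501 kJ/mol.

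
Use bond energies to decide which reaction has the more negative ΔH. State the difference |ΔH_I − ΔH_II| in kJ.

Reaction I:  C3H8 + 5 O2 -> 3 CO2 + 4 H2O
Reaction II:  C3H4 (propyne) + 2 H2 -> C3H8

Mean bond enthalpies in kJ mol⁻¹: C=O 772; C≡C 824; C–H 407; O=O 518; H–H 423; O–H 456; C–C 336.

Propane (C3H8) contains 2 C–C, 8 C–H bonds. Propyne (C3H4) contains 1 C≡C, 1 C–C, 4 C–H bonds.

Reaction I, by 1468 kJ

Reaction I:
  Bonds broken (reactants):
    C–C: 2 × 336 = 672
    C–H: 8 × 407 = 3256
    O=O: 5 × 518 = 2590
    Σ(broken) = 6518 kJ
  Bonds formed (products):
    C=O: 6 × 772 = 4632
    O–H: 8 × 456 = 3648
    Σ(formed) = 8280 kJ
  ΔH_I = 6518 − 8280 = −1762 kJ
Reaction II:
  Bonds broken (reactants):
    C≡C: 1 × 824 = 824
    C–C: 1 × 336 = 336
    C–H: 4 × 407 = 1628
    H–H: 2 × 423 = 846
    Σ(broken) = 3634 kJ
  Bonds formed (products):
    C–C: 2 × 336 = 672
    C–H: 8 × 407 = 3256
    Σ(formed) = 3928 kJ
  ΔH_II = 3634 − 3928 = −294 kJ
ΔH_I − ΔH_II = −1468 kJ, so reaction I has the more negative ΔH; |ΔH_I − ΔH_II| = 1468 kJ.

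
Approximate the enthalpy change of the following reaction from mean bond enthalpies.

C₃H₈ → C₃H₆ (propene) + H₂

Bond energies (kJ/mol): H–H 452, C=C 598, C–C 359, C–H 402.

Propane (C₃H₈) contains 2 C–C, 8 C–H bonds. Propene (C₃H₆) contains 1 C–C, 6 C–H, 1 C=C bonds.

ΔH ≈ +113 kJ

Bonds broken (reactants):
  C–C: 2 × 359 = 718
  C–H: 8 × 402 = 3216
  Σ(broken) = 3934 kJ
Bonds formed (products):
  C–C: 1 × 359 = 359
  C–H: 6 × 402 = 2412
  C=C: 1 × 598 = 598
  H–H: 1 × 452 = 452
  Σ(formed) = 3821 kJ
ΔH = Σ(broken) − Σ(formed) = 3934 − 3821 = +113 kJ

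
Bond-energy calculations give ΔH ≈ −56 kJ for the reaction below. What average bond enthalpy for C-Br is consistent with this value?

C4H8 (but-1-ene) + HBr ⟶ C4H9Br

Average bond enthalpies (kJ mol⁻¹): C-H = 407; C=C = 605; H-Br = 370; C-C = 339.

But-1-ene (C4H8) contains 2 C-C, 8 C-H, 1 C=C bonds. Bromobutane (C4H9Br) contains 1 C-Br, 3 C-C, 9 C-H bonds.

D(C-Br) ≈ 285 kJ/mol

Let D be the C-Br bond energy.
Σ(broken) = 2×339 + 8×407 + 1×605 + 1×370 = 4909
Σ(formed) = 1×D + 3×339 + 9×407 = 4680 + D
ΔH = Σ(broken) − Σ(formed) = (4909) − (4680 + D) = +229 − D
Setting this equal to −56 kJ gives D = 285 kJ/mol.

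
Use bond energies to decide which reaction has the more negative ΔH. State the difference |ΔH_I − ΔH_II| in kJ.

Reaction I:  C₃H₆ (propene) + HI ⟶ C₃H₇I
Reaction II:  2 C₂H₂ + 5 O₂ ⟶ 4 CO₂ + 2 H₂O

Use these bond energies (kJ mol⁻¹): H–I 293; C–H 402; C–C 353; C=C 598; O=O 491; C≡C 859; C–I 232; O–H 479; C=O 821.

Reaction I:
  Bonds broken (reactants):
    C–C: 1 × 353 = 353
    C–H: 6 × 402 = 2412
    C=C: 1 × 598 = 598
    H–I: 1 × 293 = 293
    Σ(broken) = 3656 kJ
  Bonds formed (products):
    C–C: 2 × 353 = 706
    C–H: 7 × 402 = 2814
    C–I: 1 × 232 = 232
    Σ(formed) = 3752 kJ
  ΔH_I = 3656 − 3752 = −96 kJ
Reaction II:
  Bonds broken (reactants):
    C≡C: 2 × 859 = 1718
    C–H: 4 × 402 = 1608
    O=O: 5 × 491 = 2455
    Σ(broken) = 5781 kJ
  Bonds formed (products):
    C=O: 8 × 821 = 6568
    O–H: 4 × 479 = 1916
    Σ(formed) = 8484 kJ
  ΔH_II = 5781 − 8484 = −2703 kJ
ΔH_I − ΔH_II = +2607 kJ, so reaction II has the more negative ΔH; |ΔH_I − ΔH_II| = 2607 kJ.

Reaction II, by 2607 kJ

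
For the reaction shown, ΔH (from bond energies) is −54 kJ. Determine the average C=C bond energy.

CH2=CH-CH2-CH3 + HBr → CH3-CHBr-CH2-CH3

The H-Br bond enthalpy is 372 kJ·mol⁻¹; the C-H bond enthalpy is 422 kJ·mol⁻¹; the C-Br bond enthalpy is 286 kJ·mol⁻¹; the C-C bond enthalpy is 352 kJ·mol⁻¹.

D(C=C) ≈ 634 kJ/mol

Let D be the C=C bond energy.
Σ(broken) = 2×352 + 8×422 + 1×D + 1×372 = 4452 + D
Σ(formed) = 1×286 + 3×352 + 9×422 = 5140
ΔH = Σ(broken) − Σ(formed) = (4452 + D) − (5140) = −688 + D
Setting this equal to −54 kJ gives D = 634 kJ/mol.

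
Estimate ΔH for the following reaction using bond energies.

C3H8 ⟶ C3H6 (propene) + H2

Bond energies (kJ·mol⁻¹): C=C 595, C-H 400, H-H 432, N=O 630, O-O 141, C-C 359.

Bonds broken (reactants):
  C-C: 2 × 359 = 718
  C-H: 8 × 400 = 3200
  Σ(broken) = 3918 kJ
Bonds formed (products):
  C-C: 1 × 359 = 359
  C-H: 6 × 400 = 2400
  C=C: 1 × 595 = 595
  H-H: 1 × 432 = 432
  Σ(formed) = 3786 kJ
ΔH = Σ(broken) − Σ(formed) = 3918 − 3786 = +132 kJ

ΔH ≈ +132 kJ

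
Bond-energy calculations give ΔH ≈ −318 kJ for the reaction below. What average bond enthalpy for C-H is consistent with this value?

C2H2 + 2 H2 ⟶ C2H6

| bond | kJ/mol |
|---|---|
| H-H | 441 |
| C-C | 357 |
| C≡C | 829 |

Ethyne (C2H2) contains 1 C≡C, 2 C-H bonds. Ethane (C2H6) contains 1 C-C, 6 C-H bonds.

D(C-H) ≈ 418 kJ/mol

Let D be the C-H bond energy.
Σ(broken) = 1×829 + 2×D + 2×441 = 1711 + 2D
Σ(formed) = 1×357 + 6×D = 357 + 6D
ΔH = Σ(broken) − Σ(formed) = (1711 + 2D) − (357 + 6D) = +1354 − 4D
Setting this equal to −318 kJ gives 4D = 1672, so D = 418 kJ/mol.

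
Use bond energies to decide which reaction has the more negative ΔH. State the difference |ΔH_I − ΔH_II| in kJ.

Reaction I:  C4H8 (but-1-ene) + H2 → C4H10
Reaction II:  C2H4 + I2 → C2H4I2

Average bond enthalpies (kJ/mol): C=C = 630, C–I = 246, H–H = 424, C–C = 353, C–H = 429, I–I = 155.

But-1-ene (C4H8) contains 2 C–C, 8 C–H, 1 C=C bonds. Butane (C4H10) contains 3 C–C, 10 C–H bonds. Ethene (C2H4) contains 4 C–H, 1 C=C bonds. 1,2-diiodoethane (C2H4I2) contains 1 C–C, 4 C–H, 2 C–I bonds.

Reaction I:
  Bonds broken (reactants):
    C–C: 2 × 353 = 706
    C–H: 8 × 429 = 3432
    C=C: 1 × 630 = 630
    H–H: 1 × 424 = 424
    Σ(broken) = 5192 kJ
  Bonds formed (products):
    C–C: 3 × 353 = 1059
    C–H: 10 × 429 = 4290
    Σ(formed) = 5349 kJ
  ΔH_I = 5192 − 5349 = −157 kJ
Reaction II:
  Bonds broken (reactants):
    C–H: 4 × 429 = 1716
    C=C: 1 × 630 = 630
    I–I: 1 × 155 = 155
    Σ(broken) = 2501 kJ
  Bonds formed (products):
    C–C: 1 × 353 = 353
    C–H: 4 × 429 = 1716
    C–I: 2 × 246 = 492
    Σ(formed) = 2561 kJ
  ΔH_II = 2501 − 2561 = −60 kJ
ΔH_I − ΔH_II = −97 kJ, so reaction I has the more negative ΔH; |ΔH_I − ΔH_II| = 97 kJ.

Reaction I, by 97 kJ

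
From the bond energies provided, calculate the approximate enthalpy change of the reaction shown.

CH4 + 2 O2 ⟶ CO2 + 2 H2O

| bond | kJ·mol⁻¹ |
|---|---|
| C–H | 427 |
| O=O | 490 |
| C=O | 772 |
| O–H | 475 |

Bonds broken (reactants):
  C–H: 4 × 427 = 1708
  O=O: 2 × 490 = 980
  Σ(broken) = 2688 kJ
Bonds formed (products):
  C=O: 2 × 772 = 1544
  O–H: 4 × 475 = 1900
  Σ(formed) = 3444 kJ
ΔH = Σ(broken) − Σ(formed) = 2688 − 3444 = −756 kJ

ΔH ≈ −756 kJ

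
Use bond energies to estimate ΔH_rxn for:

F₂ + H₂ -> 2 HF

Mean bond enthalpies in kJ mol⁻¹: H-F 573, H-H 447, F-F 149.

Bonds broken (reactants):
  F-F: 1 × 149 = 149
  H-H: 1 × 447 = 447
  Σ(broken) = 596 kJ
Bonds formed (products):
  H-F: 2 × 573 = 1146
  Σ(formed) = 1146 kJ
ΔH = Σ(broken) − Σ(formed) = 596 − 1146 = −550 kJ

ΔH ≈ −550 kJ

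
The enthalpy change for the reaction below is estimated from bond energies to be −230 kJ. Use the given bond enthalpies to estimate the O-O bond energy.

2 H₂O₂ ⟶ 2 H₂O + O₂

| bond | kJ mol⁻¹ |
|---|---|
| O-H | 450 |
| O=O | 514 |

Let D be the O-O bond energy.
Σ(broken) = 4×450 + 2×D = 1800 + 2D
Σ(formed) = 4×450 + 1×514 = 2314
ΔH = Σ(broken) − Σ(formed) = (1800 + 2D) − (2314) = −514 + 2D
Setting this equal to −230 kJ gives 2D = 284, so D = 142 kJ/mol.

D(O-O) ≈ 142 kJ/mol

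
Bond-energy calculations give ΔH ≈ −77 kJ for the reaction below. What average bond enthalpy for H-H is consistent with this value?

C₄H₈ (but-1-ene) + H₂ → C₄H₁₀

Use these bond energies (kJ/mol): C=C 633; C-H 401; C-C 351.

D(H-H) ≈ 443 kJ/mol

Let D be the H-H bond energy.
Σ(broken) = 2×351 + 8×401 + 1×633 + 1×D = 4543 + D
Σ(formed) = 3×351 + 10×401 = 5063
ΔH = Σ(broken) − Σ(formed) = (4543 + D) − (5063) = −520 + D
Setting this equal to −77 kJ gives D = 443 kJ/mol.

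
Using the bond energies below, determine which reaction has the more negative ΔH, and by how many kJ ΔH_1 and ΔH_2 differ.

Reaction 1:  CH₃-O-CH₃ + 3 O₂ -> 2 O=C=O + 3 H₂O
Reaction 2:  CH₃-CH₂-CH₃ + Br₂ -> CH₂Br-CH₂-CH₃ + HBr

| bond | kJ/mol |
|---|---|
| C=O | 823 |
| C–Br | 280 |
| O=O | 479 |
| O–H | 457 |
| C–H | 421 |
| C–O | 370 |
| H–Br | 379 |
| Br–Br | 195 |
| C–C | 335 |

Reaction 1, by 1288 kJ

Reaction 1:
  Bonds broken (reactants):
    C–H: 6 × 421 = 2526
    C–O: 2 × 370 = 740
    O=O: 3 × 479 = 1437
    Σ(broken) = 4703 kJ
  Bonds formed (products):
    C=O: 4 × 823 = 3292
    O–H: 6 × 457 = 2742
    Σ(formed) = 6034 kJ
  ΔH_1 = 4703 − 6034 = −1331 kJ
Reaction 2:
  Bonds broken (reactants):
    Br–Br: 1 × 195 = 195
    C–C: 2 × 335 = 670
    C–H: 8 × 421 = 3368
    Σ(broken) = 4233 kJ
  Bonds formed (products):
    C–Br: 1 × 280 = 280
    C–C: 2 × 335 = 670
    C–H: 7 × 421 = 2947
    H–Br: 1 × 379 = 379
    Σ(formed) = 4276 kJ
  ΔH_2 = 4233 − 4276 = −43 kJ
ΔH_1 − ΔH_2 = −1288 kJ, so reaction 1 has the more negative ΔH; |ΔH_1 − ΔH_2| = 1288 kJ.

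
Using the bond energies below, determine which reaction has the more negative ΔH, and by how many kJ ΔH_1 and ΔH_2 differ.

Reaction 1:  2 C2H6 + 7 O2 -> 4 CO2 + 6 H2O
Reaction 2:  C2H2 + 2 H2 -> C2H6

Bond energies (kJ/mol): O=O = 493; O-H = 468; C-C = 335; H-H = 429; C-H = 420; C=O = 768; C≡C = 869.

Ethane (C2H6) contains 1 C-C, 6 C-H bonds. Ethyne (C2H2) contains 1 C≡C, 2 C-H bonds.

Reaction 1, by 2311 kJ

Reaction 1:
  Bonds broken (reactants):
    C-C: 2 × 335 = 670
    C-H: 12 × 420 = 5040
    O=O: 7 × 493 = 3451
    Σ(broken) = 9161 kJ
  Bonds formed (products):
    C=O: 8 × 768 = 6144
    O-H: 12 × 468 = 5616
    Σ(formed) = 11760 kJ
  ΔH_1 = 9161 − 11760 = −2599 kJ
Reaction 2:
  Bonds broken (reactants):
    C≡C: 1 × 869 = 869
    C-H: 2 × 420 = 840
    H-H: 2 × 429 = 858
    Σ(broken) = 2567 kJ
  Bonds formed (products):
    C-C: 1 × 335 = 335
    C-H: 6 × 420 = 2520
    Σ(formed) = 2855 kJ
  ΔH_2 = 2567 − 2855 = −288 kJ
ΔH_1 − ΔH_2 = −2311 kJ, so reaction 1 has the more negative ΔH; |ΔH_1 − ΔH_2| = 2311 kJ.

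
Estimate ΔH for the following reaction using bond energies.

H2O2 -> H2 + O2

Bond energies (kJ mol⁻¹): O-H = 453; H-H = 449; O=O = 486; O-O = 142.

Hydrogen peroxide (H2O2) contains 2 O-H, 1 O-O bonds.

Bonds broken (reactants):
  O-H: 2 × 453 = 906
  O-O: 1 × 142 = 142
  Σ(broken) = 1048 kJ
Bonds formed (products):
  H-H: 1 × 449 = 449
  O=O: 1 × 486 = 486
  Σ(formed) = 935 kJ
ΔH = Σ(broken) − Σ(formed) = 1048 − 935 = +113 kJ

ΔH ≈ +113 kJ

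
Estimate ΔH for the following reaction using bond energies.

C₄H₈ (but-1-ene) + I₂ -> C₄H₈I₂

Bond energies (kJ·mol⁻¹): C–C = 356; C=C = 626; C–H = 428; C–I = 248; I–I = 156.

ΔH ≈ −70 kJ

Bonds broken (reactants):
  C–C: 2 × 356 = 712
  C–H: 8 × 428 = 3424
  C=C: 1 × 626 = 626
  I–I: 1 × 156 = 156
  Σ(broken) = 4918 kJ
Bonds formed (products):
  C–C: 3 × 356 = 1068
  C–H: 8 × 428 = 3424
  C–I: 2 × 248 = 496
  Σ(formed) = 4988 kJ
ΔH = Σ(broken) − Σ(formed) = 4918 − 4988 = −70 kJ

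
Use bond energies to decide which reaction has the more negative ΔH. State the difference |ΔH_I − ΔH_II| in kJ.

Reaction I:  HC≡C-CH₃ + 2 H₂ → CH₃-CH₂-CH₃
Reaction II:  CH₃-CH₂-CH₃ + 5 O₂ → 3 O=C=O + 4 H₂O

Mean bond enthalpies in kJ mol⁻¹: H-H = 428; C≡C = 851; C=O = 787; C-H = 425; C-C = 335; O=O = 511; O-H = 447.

Reaction I:
  Bonds broken (reactants):
    C≡C: 1 × 851 = 851
    C-C: 1 × 335 = 335
    C-H: 4 × 425 = 1700
    H-H: 2 × 428 = 856
    Σ(broken) = 3742 kJ
  Bonds formed (products):
    C-C: 2 × 335 = 670
    C-H: 8 × 425 = 3400
    Σ(formed) = 4070 kJ
  ΔH_I = 3742 − 4070 = −328 kJ
Reaction II:
  Bonds broken (reactants):
    C-C: 2 × 335 = 670
    C-H: 8 × 425 = 3400
    O=O: 5 × 511 = 2555
    Σ(broken) = 6625 kJ
  Bonds formed (products):
    C=O: 6 × 787 = 4722
    O-H: 8 × 447 = 3576
    Σ(formed) = 8298 kJ
  ΔH_II = 6625 − 8298 = −1673 kJ
ΔH_I − ΔH_II = +1345 kJ, so reaction II has the more negative ΔH; |ΔH_I − ΔH_II| = 1345 kJ.

Reaction II, by 1345 kJ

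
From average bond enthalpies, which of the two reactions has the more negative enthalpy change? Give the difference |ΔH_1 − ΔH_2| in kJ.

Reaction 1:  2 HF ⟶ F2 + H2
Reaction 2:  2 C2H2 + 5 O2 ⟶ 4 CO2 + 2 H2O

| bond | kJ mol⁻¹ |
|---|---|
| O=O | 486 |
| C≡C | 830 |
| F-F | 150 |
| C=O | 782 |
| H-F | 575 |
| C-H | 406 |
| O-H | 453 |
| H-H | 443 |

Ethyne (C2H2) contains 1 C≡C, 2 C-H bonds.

Reaction 2, by 2911 kJ

Reaction 1:
  Bonds broken (reactants):
    H-F: 2 × 575 = 1150
    Σ(broken) = 1150 kJ
  Bonds formed (products):
    F-F: 1 × 150 = 150
    H-H: 1 × 443 = 443
    Σ(formed) = 593 kJ
  ΔH_1 = 1150 − 593 = +557 kJ
Reaction 2:
  Bonds broken (reactants):
    C≡C: 2 × 830 = 1660
    C-H: 4 × 406 = 1624
    O=O: 5 × 486 = 2430
    Σ(broken) = 5714 kJ
  Bonds formed (products):
    C=O: 8 × 782 = 6256
    O-H: 4 × 453 = 1812
    Σ(formed) = 8068 kJ
  ΔH_2 = 5714 − 8068 = −2354 kJ
ΔH_1 − ΔH_2 = +2911 kJ, so reaction 2 has the more negative ΔH; |ΔH_1 − ΔH_2| = 2911 kJ.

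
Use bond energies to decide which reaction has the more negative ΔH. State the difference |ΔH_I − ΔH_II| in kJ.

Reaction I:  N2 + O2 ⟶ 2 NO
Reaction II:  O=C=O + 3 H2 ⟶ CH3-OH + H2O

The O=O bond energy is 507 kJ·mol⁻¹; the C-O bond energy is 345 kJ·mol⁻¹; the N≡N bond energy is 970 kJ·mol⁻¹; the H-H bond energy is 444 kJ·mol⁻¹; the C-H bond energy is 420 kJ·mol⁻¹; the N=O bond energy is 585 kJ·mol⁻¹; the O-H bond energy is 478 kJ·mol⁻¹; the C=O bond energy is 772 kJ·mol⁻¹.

Reaction II, by 470 kJ

Reaction I:
  Bonds broken (reactants):
    N≡N: 1 × 970 = 970
    O=O: 1 × 507 = 507
    Σ(broken) = 1477 kJ
  Bonds formed (products):
    N=O: 2 × 585 = 1170
    Σ(formed) = 1170 kJ
  ΔH_I = 1477 − 1170 = +307 kJ
Reaction II:
  Bonds broken (reactants):
    C=O: 2 × 772 = 1544
    H-H: 3 × 444 = 1332
    Σ(broken) = 2876 kJ
  Bonds formed (products):
    C-H: 3 × 420 = 1260
    C-O: 1 × 345 = 345
    O-H: 3 × 478 = 1434
    Σ(formed) = 3039 kJ
  ΔH_II = 2876 − 3039 = −163 kJ
ΔH_I − ΔH_II = +470 kJ, so reaction II has the more negative ΔH; |ΔH_I − ΔH_II| = 470 kJ.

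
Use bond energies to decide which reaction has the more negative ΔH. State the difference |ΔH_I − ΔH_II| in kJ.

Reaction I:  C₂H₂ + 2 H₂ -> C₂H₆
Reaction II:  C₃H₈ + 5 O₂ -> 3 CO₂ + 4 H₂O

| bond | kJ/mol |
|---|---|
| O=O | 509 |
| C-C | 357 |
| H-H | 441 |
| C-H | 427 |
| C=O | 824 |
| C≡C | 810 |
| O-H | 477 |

Reaction II, by 1712 kJ

Reaction I:
  Bonds broken (reactants):
    C≡C: 1 × 810 = 810
    C-H: 2 × 427 = 854
    H-H: 2 × 441 = 882
    Σ(broken) = 2546 kJ
  Bonds formed (products):
    C-C: 1 × 357 = 357
    C-H: 6 × 427 = 2562
    Σ(formed) = 2919 kJ
  ΔH_I = 2546 − 2919 = −373 kJ
Reaction II:
  Bonds broken (reactants):
    C-C: 2 × 357 = 714
    C-H: 8 × 427 = 3416
    O=O: 5 × 509 = 2545
    Σ(broken) = 6675 kJ
  Bonds formed (products):
    C=O: 6 × 824 = 4944
    O-H: 8 × 477 = 3816
    Σ(formed) = 8760 kJ
  ΔH_II = 6675 − 8760 = −2085 kJ
ΔH_I − ΔH_II = +1712 kJ, so reaction II has the more negative ΔH; |ΔH_I − ΔH_II| = 1712 kJ.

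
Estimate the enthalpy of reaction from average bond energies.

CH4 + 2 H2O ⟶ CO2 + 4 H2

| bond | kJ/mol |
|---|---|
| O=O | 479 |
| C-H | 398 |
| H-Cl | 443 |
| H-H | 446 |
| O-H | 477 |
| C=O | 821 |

Bonds broken (reactants):
  C-H: 4 × 398 = 1592
  O-H: 4 × 477 = 1908
  Σ(broken) = 3500 kJ
Bonds formed (products):
  C=O: 2 × 821 = 1642
  H-H: 4 × 446 = 1784
  Σ(formed) = 3426 kJ
ΔH = Σ(broken) − Σ(formed) = 3500 − 3426 = +74 kJ

ΔH ≈ +74 kJ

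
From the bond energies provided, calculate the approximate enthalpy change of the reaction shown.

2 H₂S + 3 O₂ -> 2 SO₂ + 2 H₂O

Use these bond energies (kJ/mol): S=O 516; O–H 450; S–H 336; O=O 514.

Bonds broken (reactants):
  O=O: 3 × 514 = 1542
  S–H: 4 × 336 = 1344
  Σ(broken) = 2886 kJ
Bonds formed (products):
  O–H: 4 × 450 = 1800
  S=O: 4 × 516 = 2064
  Σ(formed) = 3864 kJ
ΔH = Σ(broken) − Σ(formed) = 2886 − 3864 = −978 kJ

ΔH ≈ −978 kJ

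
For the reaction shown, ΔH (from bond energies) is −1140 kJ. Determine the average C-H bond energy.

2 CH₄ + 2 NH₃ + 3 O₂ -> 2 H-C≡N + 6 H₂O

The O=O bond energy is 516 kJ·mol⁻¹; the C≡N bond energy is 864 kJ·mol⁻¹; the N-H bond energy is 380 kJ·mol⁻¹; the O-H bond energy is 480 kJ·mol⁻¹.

Let D be the C-H bond energy.
Σ(broken) = 8×D + 6×380 + 3×516 = 3828 + 8D
Σ(formed) = 2×864 + 2×D + 12×480 = 7488 + 2D
ΔH = Σ(broken) − Σ(formed) = (3828 + 8D) − (7488 + 2D) = −3660 + 6D
Setting this equal to −1140 kJ gives 6D = 2520, so D = 420 kJ/mol.

D(C-H) ≈ 420 kJ/mol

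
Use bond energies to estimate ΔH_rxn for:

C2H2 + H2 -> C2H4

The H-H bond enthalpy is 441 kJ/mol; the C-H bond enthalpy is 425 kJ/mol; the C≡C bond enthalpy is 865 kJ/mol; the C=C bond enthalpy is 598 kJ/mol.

Bonds broken (reactants):
  C≡C: 1 × 865 = 865
  C-H: 2 × 425 = 850
  H-H: 1 × 441 = 441
  Σ(broken) = 2156 kJ
Bonds formed (products):
  C-H: 4 × 425 = 1700
  C=C: 1 × 598 = 598
  Σ(formed) = 2298 kJ
ΔH = Σ(broken) − Σ(formed) = 2156 − 2298 = −142 kJ

ΔH ≈ −142 kJ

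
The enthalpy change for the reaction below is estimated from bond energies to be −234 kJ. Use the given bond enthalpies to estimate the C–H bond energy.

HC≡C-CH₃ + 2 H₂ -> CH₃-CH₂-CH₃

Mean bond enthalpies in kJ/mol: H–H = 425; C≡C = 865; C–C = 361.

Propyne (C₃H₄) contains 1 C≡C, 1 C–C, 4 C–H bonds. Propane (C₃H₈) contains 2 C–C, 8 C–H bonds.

D(C–H) ≈ 397 kJ/mol

Let D be the C–H bond energy.
Σ(broken) = 1×865 + 1×361 + 4×D + 2×425 = 2076 + 4D
Σ(formed) = 2×361 + 8×D = 722 + 8D
ΔH = Σ(broken) − Σ(formed) = (2076 + 4D) − (722 + 8D) = +1354 − 4D
Setting this equal to −234 kJ gives 4D = 1588, so D = 397 kJ/mol.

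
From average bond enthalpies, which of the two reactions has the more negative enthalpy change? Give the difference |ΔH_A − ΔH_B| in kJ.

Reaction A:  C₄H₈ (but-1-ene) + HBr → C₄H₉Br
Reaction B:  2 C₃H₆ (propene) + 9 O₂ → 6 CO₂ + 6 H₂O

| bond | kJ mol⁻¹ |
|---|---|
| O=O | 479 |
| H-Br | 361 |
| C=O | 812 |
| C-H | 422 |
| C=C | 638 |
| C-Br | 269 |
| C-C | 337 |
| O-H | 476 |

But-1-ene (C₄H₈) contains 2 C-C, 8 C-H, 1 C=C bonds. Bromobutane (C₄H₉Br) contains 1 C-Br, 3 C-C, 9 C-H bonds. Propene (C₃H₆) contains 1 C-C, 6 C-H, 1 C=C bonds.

Reaction A:
  Bonds broken (reactants):
    C-C: 2 × 337 = 674
    C-H: 8 × 422 = 3376
    C=C: 1 × 638 = 638
    H-Br: 1 × 361 = 361
    Σ(broken) = 5049 kJ
  Bonds formed (products):
    C-Br: 1 × 269 = 269
    C-C: 3 × 337 = 1011
    C-H: 9 × 422 = 3798
    Σ(formed) = 5078 kJ
  ΔH_A = 5049 − 5078 = −29 kJ
Reaction B:
  Bonds broken (reactants):
    C-C: 2 × 337 = 674
    C-H: 12 × 422 = 5064
    C=C: 2 × 638 = 1276
    O=O: 9 × 479 = 4311
    Σ(broken) = 11325 kJ
  Bonds formed (products):
    C=O: 12 × 812 = 9744
    O-H: 12 × 476 = 5712
    Σ(formed) = 15456 kJ
  ΔH_B = 11325 − 15456 = −4131 kJ
ΔH_A − ΔH_B = +4102 kJ, so reaction B has the more negative ΔH; |ΔH_A − ΔH_B| = 4102 kJ.

Reaction B, by 4102 kJ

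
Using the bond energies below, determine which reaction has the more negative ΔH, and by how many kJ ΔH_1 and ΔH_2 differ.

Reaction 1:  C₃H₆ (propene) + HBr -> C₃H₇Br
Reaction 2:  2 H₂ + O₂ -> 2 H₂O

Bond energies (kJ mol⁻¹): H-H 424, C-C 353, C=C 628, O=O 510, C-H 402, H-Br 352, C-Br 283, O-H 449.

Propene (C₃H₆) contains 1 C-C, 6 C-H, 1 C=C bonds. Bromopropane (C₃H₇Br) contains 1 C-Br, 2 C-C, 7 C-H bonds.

Reaction 2, by 380 kJ

Reaction 1:
  Bonds broken (reactants):
    C-C: 1 × 353 = 353
    C-H: 6 × 402 = 2412
    C=C: 1 × 628 = 628
    H-Br: 1 × 352 = 352
    Σ(broken) = 3745 kJ
  Bonds formed (products):
    C-Br: 1 × 283 = 283
    C-C: 2 × 353 = 706
    C-H: 7 × 402 = 2814
    Σ(formed) = 3803 kJ
  ΔH_1 = 3745 − 3803 = −58 kJ
Reaction 2:
  Bonds broken (reactants):
    H-H: 2 × 424 = 848
    O=O: 1 × 510 = 510
    Σ(broken) = 1358 kJ
  Bonds formed (products):
    O-H: 4 × 449 = 1796
    Σ(formed) = 1796 kJ
  ΔH_2 = 1358 − 1796 = −438 kJ
ΔH_1 − ΔH_2 = +380 kJ, so reaction 2 has the more negative ΔH; |ΔH_1 − ΔH_2| = 380 kJ.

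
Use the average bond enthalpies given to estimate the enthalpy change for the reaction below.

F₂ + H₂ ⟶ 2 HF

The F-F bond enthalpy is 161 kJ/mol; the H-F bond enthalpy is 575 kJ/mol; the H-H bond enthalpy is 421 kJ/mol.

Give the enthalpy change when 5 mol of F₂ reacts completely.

ΔH = −2840 kJ

Bonds broken (reactants):
  F-F: 1 × 161 = 161
  H-H: 1 × 421 = 421
  Σ(broken) = 582 kJ
Bonds formed (products):
  H-F: 2 × 575 = 1150
  Σ(formed) = 1150 kJ
ΔH = Σ(broken) − Σ(formed) = 582 − 1150 = −568 kJ
For 5× the reaction as written: 5 × (−568) = −2840 kJ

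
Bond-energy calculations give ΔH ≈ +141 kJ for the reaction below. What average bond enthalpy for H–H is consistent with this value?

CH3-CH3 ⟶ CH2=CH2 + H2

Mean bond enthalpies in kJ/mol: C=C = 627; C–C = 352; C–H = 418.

Let D be the H–H bond energy.
Σ(broken) = 1×352 + 6×418 = 2860
Σ(formed) = 4×418 + 1×627 + 1×D = 2299 + D
ΔH = Σ(broken) − Σ(formed) = (2860) − (2299 + D) = +561 − D
Setting this equal to +141 kJ gives D = 420 kJ/mol.

D(H–H) ≈ 420 kJ/mol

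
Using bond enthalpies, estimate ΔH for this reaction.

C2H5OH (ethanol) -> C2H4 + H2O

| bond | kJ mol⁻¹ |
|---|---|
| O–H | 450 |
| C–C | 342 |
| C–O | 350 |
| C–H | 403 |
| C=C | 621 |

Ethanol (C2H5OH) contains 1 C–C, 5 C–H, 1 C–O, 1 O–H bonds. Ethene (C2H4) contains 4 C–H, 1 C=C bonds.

ΔH ≈ +24 kJ

Bonds broken (reactants):
  C–C: 1 × 342 = 342
  C–H: 5 × 403 = 2015
  C–O: 1 × 350 = 350
  O–H: 1 × 450 = 450
  Σ(broken) = 3157 kJ
Bonds formed (products):
  C–H: 4 × 403 = 1612
  C=C: 1 × 621 = 621
  O–H: 2 × 450 = 900
  Σ(formed) = 3133 kJ
ΔH = Σ(broken) − Σ(formed) = 3157 − 3133 = +24 kJ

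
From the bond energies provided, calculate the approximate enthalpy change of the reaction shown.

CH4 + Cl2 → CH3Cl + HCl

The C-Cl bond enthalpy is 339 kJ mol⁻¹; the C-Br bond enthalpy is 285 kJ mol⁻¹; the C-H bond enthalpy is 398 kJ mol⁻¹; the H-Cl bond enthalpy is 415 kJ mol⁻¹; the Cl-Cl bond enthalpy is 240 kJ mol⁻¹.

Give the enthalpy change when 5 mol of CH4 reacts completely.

ΔH = −580 kJ

Bonds broken (reactants):
  C-H: 4 × 398 = 1592
  Cl-Cl: 1 × 240 = 240
  Σ(broken) = 1832 kJ
Bonds formed (products):
  C-Cl: 1 × 339 = 339
  C-H: 3 × 398 = 1194
  H-Cl: 1 × 415 = 415
  Σ(formed) = 1948 kJ
ΔH = Σ(broken) − Σ(formed) = 1832 − 1948 = −116 kJ
For 5× the reaction as written: 5 × (−116) = −580 kJ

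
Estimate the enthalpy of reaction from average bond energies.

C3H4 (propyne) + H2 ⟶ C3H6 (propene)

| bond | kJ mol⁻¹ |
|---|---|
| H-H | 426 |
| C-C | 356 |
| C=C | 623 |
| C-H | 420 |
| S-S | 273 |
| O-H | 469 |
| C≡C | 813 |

ΔH ≈ −224 kJ

Bonds broken (reactants):
  C≡C: 1 × 813 = 813
  C-C: 1 × 356 = 356
  C-H: 4 × 420 = 1680
  H-H: 1 × 426 = 426
  Σ(broken) = 3275 kJ
Bonds formed (products):
  C-C: 1 × 356 = 356
  C-H: 6 × 420 = 2520
  C=C: 1 × 623 = 623
  Σ(formed) = 3499 kJ
ΔH = Σ(broken) − Σ(formed) = 3275 − 3499 = −224 kJ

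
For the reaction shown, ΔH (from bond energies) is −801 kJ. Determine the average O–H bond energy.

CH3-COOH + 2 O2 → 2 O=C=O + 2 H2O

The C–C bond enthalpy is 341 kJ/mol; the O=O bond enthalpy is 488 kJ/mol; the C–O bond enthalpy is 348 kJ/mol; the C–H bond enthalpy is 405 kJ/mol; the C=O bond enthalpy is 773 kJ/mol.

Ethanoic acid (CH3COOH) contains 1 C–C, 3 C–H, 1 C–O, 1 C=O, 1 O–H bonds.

D(O–H) ≈ 454 kJ/mol

Let D be the O–H bond energy.
Σ(broken) = 1×341 + 3×405 + 1×348 + 1×773 + 1×D + 2×488 = 3653 + D
Σ(formed) = 4×773 + 4×D = 3092 + 4D
ΔH = Σ(broken) − Σ(formed) = (3653 + D) − (3092 + 4D) = +561 − 3D
Setting this equal to −801 kJ gives 3D = 1362, so D = 454 kJ/mol.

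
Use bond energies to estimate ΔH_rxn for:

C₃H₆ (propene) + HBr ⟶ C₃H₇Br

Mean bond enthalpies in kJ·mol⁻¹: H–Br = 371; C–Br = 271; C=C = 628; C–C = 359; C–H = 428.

ΔH ≈ −59 kJ

Bonds broken (reactants):
  C–C: 1 × 359 = 359
  C–H: 6 × 428 = 2568
  C=C: 1 × 628 = 628
  H–Br: 1 × 371 = 371
  Σ(broken) = 3926 kJ
Bonds formed (products):
  C–Br: 1 × 271 = 271
  C–C: 2 × 359 = 718
  C–H: 7 × 428 = 2996
  Σ(formed) = 3985 kJ
ΔH = Σ(broken) − Σ(formed) = 3926 − 3985 = −59 kJ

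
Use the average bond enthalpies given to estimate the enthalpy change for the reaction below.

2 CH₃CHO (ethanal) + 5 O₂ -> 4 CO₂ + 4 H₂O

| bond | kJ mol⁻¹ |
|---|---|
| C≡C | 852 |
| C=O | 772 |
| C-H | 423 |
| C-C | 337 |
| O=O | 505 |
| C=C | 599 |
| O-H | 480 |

Bonds broken (reactants):
  C-C: 2 × 337 = 674
  C-H: 8 × 423 = 3384
  C=O: 2 × 772 = 1544
  O=O: 5 × 505 = 2525
  Σ(broken) = 8127 kJ
Bonds formed (products):
  C=O: 8 × 772 = 6176
  O-H: 8 × 480 = 3840
  Σ(formed) = 10016 kJ
ΔH = Σ(broken) − Σ(formed) = 8127 − 10016 = −1889 kJ

ΔH ≈ −1889 kJ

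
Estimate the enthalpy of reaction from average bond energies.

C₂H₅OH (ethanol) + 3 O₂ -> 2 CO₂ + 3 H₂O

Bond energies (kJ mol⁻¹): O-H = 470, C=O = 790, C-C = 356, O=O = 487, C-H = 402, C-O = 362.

Bonds broken (reactants):
  C-C: 1 × 356 = 356
  C-H: 5 × 402 = 2010
  C-O: 1 × 362 = 362
  O-H: 1 × 470 = 470
  O=O: 3 × 487 = 1461
  Σ(broken) = 4659 kJ
Bonds formed (products):
  C=O: 4 × 790 = 3160
  O-H: 6 × 470 = 2820
  Σ(formed) = 5980 kJ
ΔH = Σ(broken) − Σ(formed) = 4659 − 5980 = −1321 kJ

ΔH ≈ −1321 kJ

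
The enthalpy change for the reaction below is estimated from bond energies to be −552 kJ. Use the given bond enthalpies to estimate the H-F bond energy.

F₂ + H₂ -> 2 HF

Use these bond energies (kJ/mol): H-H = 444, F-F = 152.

D(H-F) ≈ 574 kJ/mol

Let D be the H-F bond energy.
Σ(broken) = 1×152 + 1×444 = 596
Σ(formed) = 2×D = 2D
ΔH = Σ(broken) − Σ(formed) = (596) − (2D) = +596 − 2D
Setting this equal to −552 kJ gives 2D = 1148, so D = 574 kJ/mol.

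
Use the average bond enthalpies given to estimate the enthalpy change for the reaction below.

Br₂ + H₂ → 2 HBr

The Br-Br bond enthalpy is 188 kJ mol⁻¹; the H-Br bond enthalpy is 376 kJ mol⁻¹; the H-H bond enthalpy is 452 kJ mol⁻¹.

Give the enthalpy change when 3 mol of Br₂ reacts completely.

Bonds broken (reactants):
  Br-Br: 1 × 188 = 188
  H-H: 1 × 452 = 452
  Σ(broken) = 640 kJ
Bonds formed (products):
  H-Br: 2 × 376 = 752
  Σ(formed) = 752 kJ
ΔH = Σ(broken) − Σ(formed) = 640 − 752 = −112 kJ
For 3× the reaction as written: 3 × (−112) = −336 kJ

ΔH = −336 kJ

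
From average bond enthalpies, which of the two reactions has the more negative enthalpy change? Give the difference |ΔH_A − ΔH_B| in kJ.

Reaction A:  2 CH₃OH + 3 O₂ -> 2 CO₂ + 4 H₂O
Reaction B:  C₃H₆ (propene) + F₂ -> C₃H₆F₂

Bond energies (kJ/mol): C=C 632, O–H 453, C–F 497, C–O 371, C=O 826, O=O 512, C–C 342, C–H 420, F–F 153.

Reaction A, by 673 kJ

Reaction A:
  Bonds broken (reactants):
    C–H: 6 × 420 = 2520
    C–O: 2 × 371 = 742
    O–H: 2 × 453 = 906
    O=O: 3 × 512 = 1536
    Σ(broken) = 5704 kJ
  Bonds formed (products):
    C=O: 4 × 826 = 3304
    O–H: 8 × 453 = 3624
    Σ(formed) = 6928 kJ
  ΔH_A = 5704 − 6928 = −1224 kJ
Reaction B:
  Bonds broken (reactants):
    C–C: 1 × 342 = 342
    C–H: 6 × 420 = 2520
    C=C: 1 × 632 = 632
    F–F: 1 × 153 = 153
    Σ(broken) = 3647 kJ
  Bonds formed (products):
    C–C: 2 × 342 = 684
    C–F: 2 × 497 = 994
    C–H: 6 × 420 = 2520
    Σ(formed) = 4198 kJ
  ΔH_B = 3647 − 4198 = −551 kJ
ΔH_A − ΔH_B = −673 kJ, so reaction A has the more negative ΔH; |ΔH_A − ΔH_B| = 673 kJ.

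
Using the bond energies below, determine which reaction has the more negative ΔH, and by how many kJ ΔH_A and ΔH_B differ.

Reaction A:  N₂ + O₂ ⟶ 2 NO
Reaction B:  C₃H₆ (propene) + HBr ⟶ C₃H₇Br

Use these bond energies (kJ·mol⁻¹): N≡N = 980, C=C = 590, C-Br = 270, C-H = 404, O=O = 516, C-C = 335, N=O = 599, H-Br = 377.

Reaction B, by 340 kJ

Reaction A:
  Bonds broken (reactants):
    N≡N: 1 × 980 = 980
    O=O: 1 × 516 = 516
    Σ(broken) = 1496 kJ
  Bonds formed (products):
    N=O: 2 × 599 = 1198
    Σ(formed) = 1198 kJ
  ΔH_A = 1496 − 1198 = +298 kJ
Reaction B:
  Bonds broken (reactants):
    C-C: 1 × 335 = 335
    C-H: 6 × 404 = 2424
    C=C: 1 × 590 = 590
    H-Br: 1 × 377 = 377
    Σ(broken) = 3726 kJ
  Bonds formed (products):
    C-Br: 1 × 270 = 270
    C-C: 2 × 335 = 670
    C-H: 7 × 404 = 2828
    Σ(formed) = 3768 kJ
  ΔH_B = 3726 − 3768 = −42 kJ
ΔH_A − ΔH_B = +340 kJ, so reaction B has the more negative ΔH; |ΔH_A − ΔH_B| = 340 kJ.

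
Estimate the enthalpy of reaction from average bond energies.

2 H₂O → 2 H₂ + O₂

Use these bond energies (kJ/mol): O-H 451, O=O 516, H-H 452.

Bonds broken (reactants):
  O-H: 4 × 451 = 1804
  Σ(broken) = 1804 kJ
Bonds formed (products):
  H-H: 2 × 452 = 904
  O=O: 1 × 516 = 516
  Σ(formed) = 1420 kJ
ΔH = Σ(broken) − Σ(formed) = 1804 − 1420 = +384 kJ

ΔH ≈ +384 kJ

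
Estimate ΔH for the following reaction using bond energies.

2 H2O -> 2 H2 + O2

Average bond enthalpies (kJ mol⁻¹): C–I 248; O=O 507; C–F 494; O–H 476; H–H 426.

ΔH ≈ +545 kJ

Bonds broken (reactants):
  O–H: 4 × 476 = 1904
  Σ(broken) = 1904 kJ
Bonds formed (products):
  H–H: 2 × 426 = 852
  O=O: 1 × 507 = 507
  Σ(formed) = 1359 kJ
ΔH = Σ(broken) − Σ(formed) = 1904 − 1359 = +545 kJ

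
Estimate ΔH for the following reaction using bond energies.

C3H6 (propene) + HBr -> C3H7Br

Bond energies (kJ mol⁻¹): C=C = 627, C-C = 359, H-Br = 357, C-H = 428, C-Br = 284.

Bonds broken (reactants):
  C-C: 1 × 359 = 359
  C-H: 6 × 428 = 2568
  C=C: 1 × 627 = 627
  H-Br: 1 × 357 = 357
  Σ(broken) = 3911 kJ
Bonds formed (products):
  C-Br: 1 × 284 = 284
  C-C: 2 × 359 = 718
  C-H: 7 × 428 = 2996
  Σ(formed) = 3998 kJ
ΔH = Σ(broken) − Σ(formed) = 3911 − 3998 = −87 kJ

ΔH ≈ −87 kJ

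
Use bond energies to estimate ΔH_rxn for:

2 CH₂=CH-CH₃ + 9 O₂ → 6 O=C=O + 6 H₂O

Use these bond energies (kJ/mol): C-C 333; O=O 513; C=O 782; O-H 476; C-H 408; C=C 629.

Bonds broken (reactants):
  C-C: 2 × 333 = 666
  C-H: 12 × 408 = 4896
  C=C: 2 × 629 = 1258
  O=O: 9 × 513 = 4617
  Σ(broken) = 11437 kJ
Bonds formed (products):
  C=O: 12 × 782 = 9384
  O-H: 12 × 476 = 5712
  Σ(formed) = 15096 kJ
ΔH = Σ(broken) − Σ(formed) = 11437 − 15096 = −3659 kJ

ΔH ≈ −3659 kJ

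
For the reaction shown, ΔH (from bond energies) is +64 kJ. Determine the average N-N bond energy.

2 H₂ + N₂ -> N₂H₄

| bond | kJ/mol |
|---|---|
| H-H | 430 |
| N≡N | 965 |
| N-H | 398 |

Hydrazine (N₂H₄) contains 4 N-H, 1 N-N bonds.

D(N-N) ≈ 169 kJ/mol

Let D be the N-N bond energy.
Σ(broken) = 2×430 + 1×965 = 1825
Σ(formed) = 4×398 + 1×D = 1592 + D
ΔH = Σ(broken) − Σ(formed) = (1825) − (1592 + D) = +233 − D
Setting this equal to +64 kJ gives D = 169 kJ/mol.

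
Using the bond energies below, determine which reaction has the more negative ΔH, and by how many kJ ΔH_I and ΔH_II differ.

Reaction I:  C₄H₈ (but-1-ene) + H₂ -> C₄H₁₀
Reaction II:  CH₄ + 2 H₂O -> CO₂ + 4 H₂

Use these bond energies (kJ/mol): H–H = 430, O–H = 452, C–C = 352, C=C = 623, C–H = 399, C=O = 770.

Reaction I, by 241 kJ

Reaction I:
  Bonds broken (reactants):
    C–C: 2 × 352 = 704
    C–H: 8 × 399 = 3192
    C=C: 1 × 623 = 623
    H–H: 1 × 430 = 430
    Σ(broken) = 4949 kJ
  Bonds formed (products):
    C–C: 3 × 352 = 1056
    C–H: 10 × 399 = 3990
    Σ(formed) = 5046 kJ
  ΔH_I = 4949 − 5046 = −97 kJ
Reaction II:
  Bonds broken (reactants):
    C–H: 4 × 399 = 1596
    O–H: 4 × 452 = 1808
    Σ(broken) = 3404 kJ
  Bonds formed (products):
    C=O: 2 × 770 = 1540
    H–H: 4 × 430 = 1720
    Σ(formed) = 3260 kJ
  ΔH_II = 3404 − 3260 = +144 kJ
ΔH_I − ΔH_II = −241 kJ, so reaction I has the more negative ΔH; |ΔH_I − ΔH_II| = 241 kJ.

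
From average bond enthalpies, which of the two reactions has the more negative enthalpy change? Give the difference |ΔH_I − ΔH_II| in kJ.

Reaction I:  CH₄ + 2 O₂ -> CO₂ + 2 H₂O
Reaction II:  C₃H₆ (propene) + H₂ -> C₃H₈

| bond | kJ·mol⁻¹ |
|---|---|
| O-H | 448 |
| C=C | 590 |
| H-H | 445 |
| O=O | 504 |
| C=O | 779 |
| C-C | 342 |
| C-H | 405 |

Reaction I, by 605 kJ

Reaction I:
  Bonds broken (reactants):
    C-H: 4 × 405 = 1620
    O=O: 2 × 504 = 1008
    Σ(broken) = 2628 kJ
  Bonds formed (products):
    C=O: 2 × 779 = 1558
    O-H: 4 × 448 = 1792
    Σ(formed) = 3350 kJ
  ΔH_I = 2628 − 3350 = −722 kJ
Reaction II:
  Bonds broken (reactants):
    C-C: 1 × 342 = 342
    C-H: 6 × 405 = 2430
    C=C: 1 × 590 = 590
    H-H: 1 × 445 = 445
    Σ(broken) = 3807 kJ
  Bonds formed (products):
    C-C: 2 × 342 = 684
    C-H: 8 × 405 = 3240
    Σ(formed) = 3924 kJ
  ΔH_II = 3807 − 3924 = −117 kJ
ΔH_I − ΔH_II = −605 kJ, so reaction I has the more negative ΔH; |ΔH_I − ΔH_II| = 605 kJ.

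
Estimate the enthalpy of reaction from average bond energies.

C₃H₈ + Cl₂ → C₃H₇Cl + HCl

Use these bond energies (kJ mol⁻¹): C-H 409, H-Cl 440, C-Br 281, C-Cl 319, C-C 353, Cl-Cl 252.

Bonds broken (reactants):
  C-C: 2 × 353 = 706
  C-H: 8 × 409 = 3272
  Cl-Cl: 1 × 252 = 252
  Σ(broken) = 4230 kJ
Bonds formed (products):
  C-C: 2 × 353 = 706
  C-Cl: 1 × 319 = 319
  C-H: 7 × 409 = 2863
  H-Cl: 1 × 440 = 440
  Σ(formed) = 4328 kJ
ΔH = Σ(broken) − Σ(formed) = 4230 − 4328 = −98 kJ

ΔH ≈ −98 kJ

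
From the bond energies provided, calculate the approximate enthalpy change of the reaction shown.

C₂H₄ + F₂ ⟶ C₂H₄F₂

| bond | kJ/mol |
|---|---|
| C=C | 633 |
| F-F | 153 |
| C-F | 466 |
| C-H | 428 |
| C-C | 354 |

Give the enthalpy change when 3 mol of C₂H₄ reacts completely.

ΔH = −1500 kJ

Bonds broken (reactants):
  C-H: 4 × 428 = 1712
  C=C: 1 × 633 = 633
  F-F: 1 × 153 = 153
  Σ(broken) = 2498 kJ
Bonds formed (products):
  C-C: 1 × 354 = 354
  C-F: 2 × 466 = 932
  C-H: 4 × 428 = 1712
  Σ(formed) = 2998 kJ
ΔH = Σ(broken) − Σ(formed) = 2498 − 2998 = −500 kJ
For 3× the reaction as written: 3 × (−500) = −1500 kJ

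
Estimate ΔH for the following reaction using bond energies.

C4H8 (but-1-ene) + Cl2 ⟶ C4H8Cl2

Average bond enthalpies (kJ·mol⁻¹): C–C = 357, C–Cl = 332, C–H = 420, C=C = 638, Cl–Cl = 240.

Bonds broken (reactants):
  C–C: 2 × 357 = 714
  C–H: 8 × 420 = 3360
  C=C: 1 × 638 = 638
  Cl–Cl: 1 × 240 = 240
  Σ(broken) = 4952 kJ
Bonds formed (products):
  C–C: 3 × 357 = 1071
  C–Cl: 2 × 332 = 664
  C–H: 8 × 420 = 3360
  Σ(formed) = 5095 kJ
ΔH = Σ(broken) − Σ(formed) = 4952 − 5095 = −143 kJ

ΔH ≈ −143 kJ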